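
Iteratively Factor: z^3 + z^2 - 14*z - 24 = (z + 3)*(z^2 - 2*z - 8) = (z + 2)*(z + 3)*(z - 4)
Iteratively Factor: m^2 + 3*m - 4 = (m + 4)*(m - 1)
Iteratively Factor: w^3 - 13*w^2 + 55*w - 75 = (w - 5)*(w^2 - 8*w + 15) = (w - 5)*(w - 3)*(w - 5)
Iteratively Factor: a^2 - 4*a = (a - 4)*(a)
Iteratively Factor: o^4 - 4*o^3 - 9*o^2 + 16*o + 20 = (o + 1)*(o^3 - 5*o^2 - 4*o + 20) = (o + 1)*(o + 2)*(o^2 - 7*o + 10) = (o - 2)*(o + 1)*(o + 2)*(o - 5)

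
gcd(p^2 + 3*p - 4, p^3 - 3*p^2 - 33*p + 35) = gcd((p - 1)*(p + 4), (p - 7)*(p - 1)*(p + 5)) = p - 1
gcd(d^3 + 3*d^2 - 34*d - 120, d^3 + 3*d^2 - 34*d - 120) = d^3 + 3*d^2 - 34*d - 120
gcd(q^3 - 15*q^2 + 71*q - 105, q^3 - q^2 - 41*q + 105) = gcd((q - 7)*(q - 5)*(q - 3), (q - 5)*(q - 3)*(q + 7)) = q^2 - 8*q + 15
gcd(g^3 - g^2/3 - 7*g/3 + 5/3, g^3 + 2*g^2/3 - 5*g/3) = g^2 + 2*g/3 - 5/3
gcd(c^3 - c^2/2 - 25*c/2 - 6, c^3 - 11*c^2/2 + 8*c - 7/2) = 1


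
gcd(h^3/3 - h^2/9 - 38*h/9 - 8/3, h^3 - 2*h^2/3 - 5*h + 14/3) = 1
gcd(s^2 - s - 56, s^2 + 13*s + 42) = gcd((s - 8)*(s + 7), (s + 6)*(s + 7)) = s + 7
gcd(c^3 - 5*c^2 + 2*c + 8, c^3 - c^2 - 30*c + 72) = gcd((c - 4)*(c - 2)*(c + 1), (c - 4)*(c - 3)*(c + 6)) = c - 4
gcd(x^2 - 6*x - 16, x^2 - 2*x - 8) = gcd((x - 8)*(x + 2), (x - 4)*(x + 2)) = x + 2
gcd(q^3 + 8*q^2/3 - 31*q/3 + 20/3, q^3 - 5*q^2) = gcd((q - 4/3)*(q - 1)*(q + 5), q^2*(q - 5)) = 1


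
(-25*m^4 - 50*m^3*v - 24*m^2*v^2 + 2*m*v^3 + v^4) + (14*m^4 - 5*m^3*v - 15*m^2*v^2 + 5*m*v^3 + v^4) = -11*m^4 - 55*m^3*v - 39*m^2*v^2 + 7*m*v^3 + 2*v^4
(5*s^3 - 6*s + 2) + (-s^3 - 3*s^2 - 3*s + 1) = 4*s^3 - 3*s^2 - 9*s + 3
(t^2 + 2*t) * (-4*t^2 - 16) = -4*t^4 - 8*t^3 - 16*t^2 - 32*t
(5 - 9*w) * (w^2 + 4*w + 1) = -9*w^3 - 31*w^2 + 11*w + 5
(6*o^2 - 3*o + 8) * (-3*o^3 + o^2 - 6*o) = -18*o^5 + 15*o^4 - 63*o^3 + 26*o^2 - 48*o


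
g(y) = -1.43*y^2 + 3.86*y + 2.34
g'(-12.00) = 38.18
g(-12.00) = -249.90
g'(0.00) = 3.86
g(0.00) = 2.34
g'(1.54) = -0.54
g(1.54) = 4.89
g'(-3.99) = 15.27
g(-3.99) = -35.83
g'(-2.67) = 11.50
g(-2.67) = -18.16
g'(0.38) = 2.77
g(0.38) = 3.60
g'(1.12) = 0.66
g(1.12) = 4.87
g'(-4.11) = 15.61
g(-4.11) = -37.68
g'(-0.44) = 5.12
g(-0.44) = 0.36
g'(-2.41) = 10.75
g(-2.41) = -15.27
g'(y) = 3.86 - 2.86*y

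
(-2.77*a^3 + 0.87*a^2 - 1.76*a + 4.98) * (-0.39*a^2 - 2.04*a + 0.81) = 1.0803*a^5 + 5.3115*a^4 - 3.3321*a^3 + 2.3529*a^2 - 11.5848*a + 4.0338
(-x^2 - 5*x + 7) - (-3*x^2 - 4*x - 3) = 2*x^2 - x + 10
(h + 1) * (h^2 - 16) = h^3 + h^2 - 16*h - 16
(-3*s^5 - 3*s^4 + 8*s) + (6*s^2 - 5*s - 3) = -3*s^5 - 3*s^4 + 6*s^2 + 3*s - 3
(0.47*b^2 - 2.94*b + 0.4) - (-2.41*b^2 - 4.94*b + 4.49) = 2.88*b^2 + 2.0*b - 4.09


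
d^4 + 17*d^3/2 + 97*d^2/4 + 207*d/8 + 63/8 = (d + 1/2)*(d + 3/2)*(d + 3)*(d + 7/2)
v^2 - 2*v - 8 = (v - 4)*(v + 2)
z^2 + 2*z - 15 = (z - 3)*(z + 5)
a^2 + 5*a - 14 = (a - 2)*(a + 7)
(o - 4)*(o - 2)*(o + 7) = o^3 + o^2 - 34*o + 56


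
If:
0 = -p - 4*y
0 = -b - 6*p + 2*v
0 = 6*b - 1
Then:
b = 1/6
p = -4*y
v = 1/12 - 12*y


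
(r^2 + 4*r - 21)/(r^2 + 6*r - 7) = (r - 3)/(r - 1)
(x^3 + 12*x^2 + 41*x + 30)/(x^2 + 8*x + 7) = (x^2 + 11*x + 30)/(x + 7)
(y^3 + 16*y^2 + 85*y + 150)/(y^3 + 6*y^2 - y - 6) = (y^2 + 10*y + 25)/(y^2 - 1)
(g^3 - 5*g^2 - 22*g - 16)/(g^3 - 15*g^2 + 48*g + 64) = (g + 2)/(g - 8)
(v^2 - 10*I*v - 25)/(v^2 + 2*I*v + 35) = (v - 5*I)/(v + 7*I)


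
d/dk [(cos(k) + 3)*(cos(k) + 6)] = -(2*cos(k) + 9)*sin(k)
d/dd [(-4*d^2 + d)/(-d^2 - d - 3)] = (5*d^2 + 24*d - 3)/(d^4 + 2*d^3 + 7*d^2 + 6*d + 9)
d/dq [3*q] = 3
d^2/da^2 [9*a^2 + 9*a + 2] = 18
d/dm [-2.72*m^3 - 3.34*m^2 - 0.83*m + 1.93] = -8.16*m^2 - 6.68*m - 0.83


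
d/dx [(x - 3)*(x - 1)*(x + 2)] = 3*x^2 - 4*x - 5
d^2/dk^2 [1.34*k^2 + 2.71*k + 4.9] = 2.68000000000000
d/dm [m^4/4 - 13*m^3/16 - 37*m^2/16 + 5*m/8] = m^3 - 39*m^2/16 - 37*m/8 + 5/8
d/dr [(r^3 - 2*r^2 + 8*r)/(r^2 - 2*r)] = (r^2 - 4*r - 4)/(r^2 - 4*r + 4)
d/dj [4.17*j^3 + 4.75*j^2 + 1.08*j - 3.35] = 12.51*j^2 + 9.5*j + 1.08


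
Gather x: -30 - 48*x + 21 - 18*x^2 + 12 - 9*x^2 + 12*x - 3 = -27*x^2 - 36*x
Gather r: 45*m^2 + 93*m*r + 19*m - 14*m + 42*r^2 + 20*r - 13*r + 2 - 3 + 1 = 45*m^2 + 5*m + 42*r^2 + r*(93*m + 7)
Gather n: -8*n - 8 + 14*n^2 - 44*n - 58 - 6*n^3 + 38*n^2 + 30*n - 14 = -6*n^3 + 52*n^2 - 22*n - 80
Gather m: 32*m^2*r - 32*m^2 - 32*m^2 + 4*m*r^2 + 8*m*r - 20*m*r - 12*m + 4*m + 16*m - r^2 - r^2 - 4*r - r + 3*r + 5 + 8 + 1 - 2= m^2*(32*r - 64) + m*(4*r^2 - 12*r + 8) - 2*r^2 - 2*r + 12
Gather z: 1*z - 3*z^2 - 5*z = -3*z^2 - 4*z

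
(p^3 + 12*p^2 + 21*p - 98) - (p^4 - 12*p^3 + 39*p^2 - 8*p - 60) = -p^4 + 13*p^3 - 27*p^2 + 29*p - 38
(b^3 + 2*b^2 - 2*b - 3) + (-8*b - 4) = b^3 + 2*b^2 - 10*b - 7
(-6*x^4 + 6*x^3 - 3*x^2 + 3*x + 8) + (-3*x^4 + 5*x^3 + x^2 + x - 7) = -9*x^4 + 11*x^3 - 2*x^2 + 4*x + 1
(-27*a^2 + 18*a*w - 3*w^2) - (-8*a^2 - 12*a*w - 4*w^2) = -19*a^2 + 30*a*w + w^2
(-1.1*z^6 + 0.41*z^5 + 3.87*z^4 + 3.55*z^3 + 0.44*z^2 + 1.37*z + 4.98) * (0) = 0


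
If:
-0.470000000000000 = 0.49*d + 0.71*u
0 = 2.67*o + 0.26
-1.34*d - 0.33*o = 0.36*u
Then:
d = 0.25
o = -0.10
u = -0.83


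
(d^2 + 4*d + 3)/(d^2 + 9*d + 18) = (d + 1)/(d + 6)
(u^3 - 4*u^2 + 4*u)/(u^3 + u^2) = (u^2 - 4*u + 4)/(u*(u + 1))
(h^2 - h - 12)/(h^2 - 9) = (h - 4)/(h - 3)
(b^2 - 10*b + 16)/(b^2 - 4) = (b - 8)/(b + 2)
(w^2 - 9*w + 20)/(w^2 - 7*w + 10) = (w - 4)/(w - 2)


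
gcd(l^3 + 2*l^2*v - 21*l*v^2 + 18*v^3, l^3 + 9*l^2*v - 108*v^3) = -l^2 - 3*l*v + 18*v^2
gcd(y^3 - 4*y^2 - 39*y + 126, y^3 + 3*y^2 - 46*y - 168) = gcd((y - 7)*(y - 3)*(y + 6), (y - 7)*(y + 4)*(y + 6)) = y^2 - y - 42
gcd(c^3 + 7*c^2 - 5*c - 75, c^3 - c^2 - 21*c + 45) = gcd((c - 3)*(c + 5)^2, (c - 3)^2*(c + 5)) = c^2 + 2*c - 15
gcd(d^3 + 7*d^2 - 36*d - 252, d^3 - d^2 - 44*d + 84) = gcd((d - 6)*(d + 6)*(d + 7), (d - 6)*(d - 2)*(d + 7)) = d^2 + d - 42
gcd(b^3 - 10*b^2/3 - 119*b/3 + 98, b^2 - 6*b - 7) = b - 7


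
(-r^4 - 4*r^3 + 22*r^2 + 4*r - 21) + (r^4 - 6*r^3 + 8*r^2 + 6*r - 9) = -10*r^3 + 30*r^2 + 10*r - 30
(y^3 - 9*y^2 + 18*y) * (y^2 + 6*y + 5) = y^5 - 3*y^4 - 31*y^3 + 63*y^2 + 90*y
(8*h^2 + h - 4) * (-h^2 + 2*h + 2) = -8*h^4 + 15*h^3 + 22*h^2 - 6*h - 8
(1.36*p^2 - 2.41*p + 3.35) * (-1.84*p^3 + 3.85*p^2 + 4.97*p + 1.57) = -2.5024*p^5 + 9.6704*p^4 - 8.6833*p^3 + 3.055*p^2 + 12.8658*p + 5.2595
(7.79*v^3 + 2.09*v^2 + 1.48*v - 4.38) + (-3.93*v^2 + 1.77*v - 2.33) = 7.79*v^3 - 1.84*v^2 + 3.25*v - 6.71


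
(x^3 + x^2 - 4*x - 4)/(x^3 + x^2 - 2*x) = (x^2 - x - 2)/(x*(x - 1))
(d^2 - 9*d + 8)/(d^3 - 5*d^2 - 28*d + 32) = 1/(d + 4)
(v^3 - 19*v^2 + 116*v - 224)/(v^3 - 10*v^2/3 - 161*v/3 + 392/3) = 3*(v^2 - 11*v + 28)/(3*v^2 + 14*v - 49)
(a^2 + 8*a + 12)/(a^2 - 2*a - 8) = (a + 6)/(a - 4)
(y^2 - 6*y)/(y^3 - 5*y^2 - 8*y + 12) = y/(y^2 + y - 2)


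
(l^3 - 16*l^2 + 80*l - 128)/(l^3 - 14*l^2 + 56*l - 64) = (l - 4)/(l - 2)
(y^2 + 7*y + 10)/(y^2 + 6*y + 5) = (y + 2)/(y + 1)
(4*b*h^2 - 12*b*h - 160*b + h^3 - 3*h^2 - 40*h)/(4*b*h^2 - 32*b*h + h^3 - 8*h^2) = (h + 5)/h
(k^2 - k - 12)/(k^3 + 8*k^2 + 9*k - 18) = (k - 4)/(k^2 + 5*k - 6)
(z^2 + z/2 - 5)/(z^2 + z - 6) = (z + 5/2)/(z + 3)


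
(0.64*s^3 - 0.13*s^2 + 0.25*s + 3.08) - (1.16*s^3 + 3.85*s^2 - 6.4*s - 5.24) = -0.52*s^3 - 3.98*s^2 + 6.65*s + 8.32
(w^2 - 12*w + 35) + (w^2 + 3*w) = 2*w^2 - 9*w + 35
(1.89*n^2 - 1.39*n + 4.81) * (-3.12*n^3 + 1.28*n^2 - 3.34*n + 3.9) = -5.8968*n^5 + 6.756*n^4 - 23.099*n^3 + 18.1704*n^2 - 21.4864*n + 18.759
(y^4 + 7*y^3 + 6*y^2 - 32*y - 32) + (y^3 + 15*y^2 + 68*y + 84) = y^4 + 8*y^3 + 21*y^2 + 36*y + 52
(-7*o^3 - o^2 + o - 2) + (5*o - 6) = -7*o^3 - o^2 + 6*o - 8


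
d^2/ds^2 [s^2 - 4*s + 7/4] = 2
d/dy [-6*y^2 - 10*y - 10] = -12*y - 10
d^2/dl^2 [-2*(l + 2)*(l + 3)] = -4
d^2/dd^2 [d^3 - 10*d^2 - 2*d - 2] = 6*d - 20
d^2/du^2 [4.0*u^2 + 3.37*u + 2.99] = 8.00000000000000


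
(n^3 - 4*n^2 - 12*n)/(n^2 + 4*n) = (n^2 - 4*n - 12)/(n + 4)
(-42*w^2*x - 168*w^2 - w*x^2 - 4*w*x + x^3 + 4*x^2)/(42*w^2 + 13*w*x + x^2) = (-7*w*x - 28*w + x^2 + 4*x)/(7*w + x)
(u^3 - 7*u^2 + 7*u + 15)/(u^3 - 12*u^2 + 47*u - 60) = (u + 1)/(u - 4)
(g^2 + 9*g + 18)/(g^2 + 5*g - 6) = (g + 3)/(g - 1)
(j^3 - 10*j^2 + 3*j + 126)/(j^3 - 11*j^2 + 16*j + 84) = (j + 3)/(j + 2)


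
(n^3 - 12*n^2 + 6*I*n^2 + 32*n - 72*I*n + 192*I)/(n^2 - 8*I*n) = (n^3 + 6*n^2*(-2 + I) + 8*n*(4 - 9*I) + 192*I)/(n*(n - 8*I))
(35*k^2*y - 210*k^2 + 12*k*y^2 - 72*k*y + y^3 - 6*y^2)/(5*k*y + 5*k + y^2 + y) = (7*k*y - 42*k + y^2 - 6*y)/(y + 1)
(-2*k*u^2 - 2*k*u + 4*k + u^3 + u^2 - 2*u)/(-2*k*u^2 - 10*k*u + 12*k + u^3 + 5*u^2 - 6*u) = (u + 2)/(u + 6)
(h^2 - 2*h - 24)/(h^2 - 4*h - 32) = (h - 6)/(h - 8)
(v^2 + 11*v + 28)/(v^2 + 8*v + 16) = (v + 7)/(v + 4)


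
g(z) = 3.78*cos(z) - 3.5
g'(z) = -3.78*sin(z)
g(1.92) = -4.79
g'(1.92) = -3.55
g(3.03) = -7.26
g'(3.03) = -0.42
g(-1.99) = -5.04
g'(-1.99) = 3.45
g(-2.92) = -7.19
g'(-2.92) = 0.83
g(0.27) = 0.14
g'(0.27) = -1.01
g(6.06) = 0.19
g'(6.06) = 0.84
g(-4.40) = -4.66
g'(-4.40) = -3.60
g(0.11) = 0.26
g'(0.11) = -0.41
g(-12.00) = -0.31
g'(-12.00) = -2.03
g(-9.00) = -6.94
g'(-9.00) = 1.56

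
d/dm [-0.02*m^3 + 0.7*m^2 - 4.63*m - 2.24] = -0.06*m^2 + 1.4*m - 4.63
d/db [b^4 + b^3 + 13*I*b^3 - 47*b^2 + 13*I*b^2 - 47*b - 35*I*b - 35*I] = 4*b^3 + b^2*(3 + 39*I) + b*(-94 + 26*I) - 47 - 35*I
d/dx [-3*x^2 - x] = -6*x - 1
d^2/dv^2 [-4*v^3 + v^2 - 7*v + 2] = 2 - 24*v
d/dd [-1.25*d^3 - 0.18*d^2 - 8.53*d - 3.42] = -3.75*d^2 - 0.36*d - 8.53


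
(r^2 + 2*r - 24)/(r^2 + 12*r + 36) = (r - 4)/(r + 6)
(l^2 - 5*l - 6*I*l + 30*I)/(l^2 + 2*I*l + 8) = (l^2 - 5*l - 6*I*l + 30*I)/(l^2 + 2*I*l + 8)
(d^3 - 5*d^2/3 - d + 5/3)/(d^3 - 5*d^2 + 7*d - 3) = (3*d^2 - 2*d - 5)/(3*(d^2 - 4*d + 3))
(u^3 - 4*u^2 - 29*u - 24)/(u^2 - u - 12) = (u^2 - 7*u - 8)/(u - 4)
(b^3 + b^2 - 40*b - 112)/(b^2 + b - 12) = (b^2 - 3*b - 28)/(b - 3)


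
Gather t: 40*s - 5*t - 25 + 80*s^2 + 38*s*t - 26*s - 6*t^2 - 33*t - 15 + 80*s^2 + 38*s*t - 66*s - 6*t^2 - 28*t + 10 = 160*s^2 - 52*s - 12*t^2 + t*(76*s - 66) - 30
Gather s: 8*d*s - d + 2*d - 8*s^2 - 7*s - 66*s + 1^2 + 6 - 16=d - 8*s^2 + s*(8*d - 73) - 9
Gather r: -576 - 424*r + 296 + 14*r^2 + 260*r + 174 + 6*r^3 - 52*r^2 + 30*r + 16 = 6*r^3 - 38*r^2 - 134*r - 90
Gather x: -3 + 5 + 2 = 4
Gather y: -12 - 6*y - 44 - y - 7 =-7*y - 63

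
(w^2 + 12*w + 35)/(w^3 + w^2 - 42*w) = (w + 5)/(w*(w - 6))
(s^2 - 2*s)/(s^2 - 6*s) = (s - 2)/(s - 6)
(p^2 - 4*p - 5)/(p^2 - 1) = (p - 5)/(p - 1)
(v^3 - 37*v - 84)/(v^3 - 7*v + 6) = (v^3 - 37*v - 84)/(v^3 - 7*v + 6)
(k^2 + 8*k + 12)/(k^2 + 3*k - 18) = (k + 2)/(k - 3)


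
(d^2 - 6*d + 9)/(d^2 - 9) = (d - 3)/(d + 3)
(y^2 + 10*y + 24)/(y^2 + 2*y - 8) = (y + 6)/(y - 2)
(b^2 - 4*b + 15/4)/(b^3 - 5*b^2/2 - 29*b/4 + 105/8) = 2*(2*b - 5)/(4*b^2 - 4*b - 35)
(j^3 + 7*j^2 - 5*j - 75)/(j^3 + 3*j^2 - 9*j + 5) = (j^2 + 2*j - 15)/(j^2 - 2*j + 1)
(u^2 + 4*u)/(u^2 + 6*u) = (u + 4)/(u + 6)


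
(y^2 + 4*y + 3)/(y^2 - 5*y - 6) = (y + 3)/(y - 6)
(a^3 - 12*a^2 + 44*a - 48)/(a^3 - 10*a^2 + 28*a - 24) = (a - 4)/(a - 2)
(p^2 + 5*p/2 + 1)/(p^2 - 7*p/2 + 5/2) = (2*p^2 + 5*p + 2)/(2*p^2 - 7*p + 5)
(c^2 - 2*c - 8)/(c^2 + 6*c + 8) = (c - 4)/(c + 4)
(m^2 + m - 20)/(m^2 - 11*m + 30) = (m^2 + m - 20)/(m^2 - 11*m + 30)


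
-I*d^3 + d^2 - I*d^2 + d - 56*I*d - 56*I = (d - 7*I)*(d + 8*I)*(-I*d - I)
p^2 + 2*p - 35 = (p - 5)*(p + 7)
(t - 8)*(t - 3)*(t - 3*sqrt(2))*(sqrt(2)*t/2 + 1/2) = sqrt(2)*t^4/2 - 11*sqrt(2)*t^3/2 - 5*t^3/2 + 21*sqrt(2)*t^2/2 + 55*t^2/2 - 60*t + 33*sqrt(2)*t/2 - 36*sqrt(2)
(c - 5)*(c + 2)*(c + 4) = c^3 + c^2 - 22*c - 40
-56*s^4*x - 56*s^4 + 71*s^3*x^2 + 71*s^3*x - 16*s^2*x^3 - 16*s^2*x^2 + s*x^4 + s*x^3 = (-8*s + x)*(-7*s + x)*(-s + x)*(s*x + s)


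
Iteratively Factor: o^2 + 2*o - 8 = (o + 4)*(o - 2)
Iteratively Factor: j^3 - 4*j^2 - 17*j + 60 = (j - 3)*(j^2 - j - 20) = (j - 5)*(j - 3)*(j + 4)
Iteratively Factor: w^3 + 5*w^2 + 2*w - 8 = (w + 4)*(w^2 + w - 2) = (w + 2)*(w + 4)*(w - 1)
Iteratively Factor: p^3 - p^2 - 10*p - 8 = (p + 1)*(p^2 - 2*p - 8) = (p + 1)*(p + 2)*(p - 4)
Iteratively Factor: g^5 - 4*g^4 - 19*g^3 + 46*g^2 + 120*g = (g + 3)*(g^4 - 7*g^3 + 2*g^2 + 40*g) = (g - 4)*(g + 3)*(g^3 - 3*g^2 - 10*g) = g*(g - 4)*(g + 3)*(g^2 - 3*g - 10) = g*(g - 5)*(g - 4)*(g + 3)*(g + 2)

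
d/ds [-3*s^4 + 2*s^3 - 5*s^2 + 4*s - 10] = -12*s^3 + 6*s^2 - 10*s + 4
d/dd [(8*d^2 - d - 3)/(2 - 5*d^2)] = (-5*d^2 + 2*d - 2)/(25*d^4 - 20*d^2 + 4)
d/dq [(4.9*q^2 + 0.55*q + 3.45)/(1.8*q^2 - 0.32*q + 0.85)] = (-2.558*q^2 - 4.09*q + 1.5715)/(3.24*q^4 - 1.152*q^3 + 3.1624*q^2 - 0.544*q + 0.7225)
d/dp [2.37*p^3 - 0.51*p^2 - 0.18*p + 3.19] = 7.11*p^2 - 1.02*p - 0.18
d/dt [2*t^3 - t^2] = 2*t*(3*t - 1)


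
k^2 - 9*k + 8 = (k - 8)*(k - 1)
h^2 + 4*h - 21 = (h - 3)*(h + 7)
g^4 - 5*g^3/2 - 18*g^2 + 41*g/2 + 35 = (g - 5)*(g - 2)*(g + 1)*(g + 7/2)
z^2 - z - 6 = (z - 3)*(z + 2)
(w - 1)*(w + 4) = w^2 + 3*w - 4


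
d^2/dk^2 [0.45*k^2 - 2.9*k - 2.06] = 0.900000000000000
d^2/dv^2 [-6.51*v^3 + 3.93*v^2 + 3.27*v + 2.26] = 7.86 - 39.06*v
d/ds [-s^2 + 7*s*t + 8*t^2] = -2*s + 7*t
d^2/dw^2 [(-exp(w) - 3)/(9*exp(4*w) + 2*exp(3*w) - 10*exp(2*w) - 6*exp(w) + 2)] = (-729*exp(8*w) - 4086*exp(7*w) - 1078*exp(6*w) + 2706*exp(5*w) + 746*exp(4*w) - 152*exp(3*w) - 552*exp(2*w) - 360*exp(w) - 40)*exp(w)/(729*exp(12*w) + 486*exp(11*w) - 2322*exp(10*w) - 2530*exp(9*w) + 2418*exp(8*w) + 3984*exp(7*w) - 364*exp(6*w) - 2472*exp(5*w) - 516*exp(4*w) + 528*exp(3*w) + 96*exp(2*w) - 72*exp(w) + 8)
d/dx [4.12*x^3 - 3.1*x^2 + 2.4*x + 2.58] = 12.36*x^2 - 6.2*x + 2.4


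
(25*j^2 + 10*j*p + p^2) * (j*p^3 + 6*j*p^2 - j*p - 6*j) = 25*j^3*p^3 + 150*j^3*p^2 - 25*j^3*p - 150*j^3 + 10*j^2*p^4 + 60*j^2*p^3 - 10*j^2*p^2 - 60*j^2*p + j*p^5 + 6*j*p^4 - j*p^3 - 6*j*p^2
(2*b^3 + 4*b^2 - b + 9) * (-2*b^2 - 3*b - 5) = -4*b^5 - 14*b^4 - 20*b^3 - 35*b^2 - 22*b - 45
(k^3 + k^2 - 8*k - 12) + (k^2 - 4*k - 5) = k^3 + 2*k^2 - 12*k - 17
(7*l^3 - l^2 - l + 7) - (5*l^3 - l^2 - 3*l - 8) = 2*l^3 + 2*l + 15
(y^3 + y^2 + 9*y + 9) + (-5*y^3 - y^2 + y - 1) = -4*y^3 + 10*y + 8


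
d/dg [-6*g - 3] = -6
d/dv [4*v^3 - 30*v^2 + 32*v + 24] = 12*v^2 - 60*v + 32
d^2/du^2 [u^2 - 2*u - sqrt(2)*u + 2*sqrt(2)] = 2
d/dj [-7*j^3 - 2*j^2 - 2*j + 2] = -21*j^2 - 4*j - 2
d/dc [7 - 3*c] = -3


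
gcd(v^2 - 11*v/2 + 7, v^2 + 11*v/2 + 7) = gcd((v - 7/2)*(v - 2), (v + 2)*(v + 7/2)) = 1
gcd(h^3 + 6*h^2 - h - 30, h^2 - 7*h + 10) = h - 2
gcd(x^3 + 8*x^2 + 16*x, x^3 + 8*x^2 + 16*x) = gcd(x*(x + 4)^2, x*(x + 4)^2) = x^3 + 8*x^2 + 16*x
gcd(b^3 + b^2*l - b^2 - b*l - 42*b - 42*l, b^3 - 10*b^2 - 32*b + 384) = b + 6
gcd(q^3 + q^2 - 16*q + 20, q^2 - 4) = q - 2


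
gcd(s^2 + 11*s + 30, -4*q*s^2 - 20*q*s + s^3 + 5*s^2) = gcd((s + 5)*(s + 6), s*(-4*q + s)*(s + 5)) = s + 5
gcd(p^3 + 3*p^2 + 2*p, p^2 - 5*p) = p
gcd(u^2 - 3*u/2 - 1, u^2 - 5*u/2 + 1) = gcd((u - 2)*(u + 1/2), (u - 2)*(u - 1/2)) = u - 2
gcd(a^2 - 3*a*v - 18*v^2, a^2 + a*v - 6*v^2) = a + 3*v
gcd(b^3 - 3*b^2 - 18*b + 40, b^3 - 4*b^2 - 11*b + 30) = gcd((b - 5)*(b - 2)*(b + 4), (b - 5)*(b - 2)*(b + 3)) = b^2 - 7*b + 10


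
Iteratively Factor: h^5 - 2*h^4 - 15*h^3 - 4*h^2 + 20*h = (h)*(h^4 - 2*h^3 - 15*h^2 - 4*h + 20) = h*(h - 5)*(h^3 + 3*h^2 - 4) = h*(h - 5)*(h + 2)*(h^2 + h - 2) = h*(h - 5)*(h + 2)^2*(h - 1)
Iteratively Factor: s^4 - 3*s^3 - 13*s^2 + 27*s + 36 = (s + 3)*(s^3 - 6*s^2 + 5*s + 12) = (s + 1)*(s + 3)*(s^2 - 7*s + 12) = (s - 4)*(s + 1)*(s + 3)*(s - 3)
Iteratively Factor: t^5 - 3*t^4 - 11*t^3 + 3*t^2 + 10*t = (t + 2)*(t^4 - 5*t^3 - t^2 + 5*t) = (t - 5)*(t + 2)*(t^3 - t) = (t - 5)*(t + 1)*(t + 2)*(t^2 - t) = (t - 5)*(t - 1)*(t + 1)*(t + 2)*(t)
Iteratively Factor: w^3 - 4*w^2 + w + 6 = (w - 2)*(w^2 - 2*w - 3) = (w - 2)*(w + 1)*(w - 3)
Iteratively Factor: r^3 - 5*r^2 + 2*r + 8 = (r + 1)*(r^2 - 6*r + 8) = (r - 2)*(r + 1)*(r - 4)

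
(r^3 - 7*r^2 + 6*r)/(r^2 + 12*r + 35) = r*(r^2 - 7*r + 6)/(r^2 + 12*r + 35)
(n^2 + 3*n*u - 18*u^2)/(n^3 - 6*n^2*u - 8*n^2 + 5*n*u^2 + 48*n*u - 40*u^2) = (n^2 + 3*n*u - 18*u^2)/(n^3 - 6*n^2*u - 8*n^2 + 5*n*u^2 + 48*n*u - 40*u^2)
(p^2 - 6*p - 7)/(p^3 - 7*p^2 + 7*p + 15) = (p - 7)/(p^2 - 8*p + 15)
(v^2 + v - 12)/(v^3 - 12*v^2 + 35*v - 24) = (v + 4)/(v^2 - 9*v + 8)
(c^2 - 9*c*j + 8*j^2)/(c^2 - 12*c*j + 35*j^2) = (c^2 - 9*c*j + 8*j^2)/(c^2 - 12*c*j + 35*j^2)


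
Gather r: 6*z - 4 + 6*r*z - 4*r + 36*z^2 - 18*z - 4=r*(6*z - 4) + 36*z^2 - 12*z - 8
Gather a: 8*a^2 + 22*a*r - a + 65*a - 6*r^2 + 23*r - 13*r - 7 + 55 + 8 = 8*a^2 + a*(22*r + 64) - 6*r^2 + 10*r + 56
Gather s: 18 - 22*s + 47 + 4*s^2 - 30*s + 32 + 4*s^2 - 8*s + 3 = 8*s^2 - 60*s + 100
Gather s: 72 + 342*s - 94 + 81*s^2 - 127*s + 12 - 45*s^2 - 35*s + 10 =36*s^2 + 180*s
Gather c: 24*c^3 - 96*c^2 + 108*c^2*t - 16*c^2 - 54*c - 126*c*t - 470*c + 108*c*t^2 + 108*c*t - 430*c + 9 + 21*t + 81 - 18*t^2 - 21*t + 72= 24*c^3 + c^2*(108*t - 112) + c*(108*t^2 - 18*t - 954) - 18*t^2 + 162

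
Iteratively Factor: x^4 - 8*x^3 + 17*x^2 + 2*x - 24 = (x - 2)*(x^3 - 6*x^2 + 5*x + 12) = (x - 2)*(x + 1)*(x^2 - 7*x + 12) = (x - 4)*(x - 2)*(x + 1)*(x - 3)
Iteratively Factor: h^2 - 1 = (h + 1)*(h - 1)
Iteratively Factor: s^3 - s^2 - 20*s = (s)*(s^2 - s - 20) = s*(s + 4)*(s - 5)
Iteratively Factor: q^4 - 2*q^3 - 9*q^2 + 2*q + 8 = (q - 1)*(q^3 - q^2 - 10*q - 8) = (q - 4)*(q - 1)*(q^2 + 3*q + 2) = (q - 4)*(q - 1)*(q + 2)*(q + 1)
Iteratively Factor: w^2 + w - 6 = (w + 3)*(w - 2)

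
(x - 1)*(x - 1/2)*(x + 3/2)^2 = x^4 + 3*x^3/2 - 7*x^2/4 - 15*x/8 + 9/8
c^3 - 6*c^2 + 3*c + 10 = (c - 5)*(c - 2)*(c + 1)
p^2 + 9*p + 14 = (p + 2)*(p + 7)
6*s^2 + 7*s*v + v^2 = (s + v)*(6*s + v)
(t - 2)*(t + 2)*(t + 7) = t^3 + 7*t^2 - 4*t - 28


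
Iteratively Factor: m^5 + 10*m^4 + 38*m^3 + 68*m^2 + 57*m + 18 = (m + 2)*(m^4 + 8*m^3 + 22*m^2 + 24*m + 9) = (m + 2)*(m + 3)*(m^3 + 5*m^2 + 7*m + 3) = (m + 1)*(m + 2)*(m + 3)*(m^2 + 4*m + 3) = (m + 1)*(m + 2)*(m + 3)^2*(m + 1)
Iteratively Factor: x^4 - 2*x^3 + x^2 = (x - 1)*(x^3 - x^2) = (x - 1)^2*(x^2) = x*(x - 1)^2*(x)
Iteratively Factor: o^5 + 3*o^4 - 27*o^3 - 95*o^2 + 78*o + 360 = (o - 5)*(o^4 + 8*o^3 + 13*o^2 - 30*o - 72) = (o - 5)*(o - 2)*(o^3 + 10*o^2 + 33*o + 36) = (o - 5)*(o - 2)*(o + 3)*(o^2 + 7*o + 12) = (o - 5)*(o - 2)*(o + 3)*(o + 4)*(o + 3)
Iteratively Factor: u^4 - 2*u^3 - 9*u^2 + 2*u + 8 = (u - 4)*(u^3 + 2*u^2 - u - 2) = (u - 4)*(u - 1)*(u^2 + 3*u + 2) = (u - 4)*(u - 1)*(u + 2)*(u + 1)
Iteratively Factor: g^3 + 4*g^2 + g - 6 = (g + 2)*(g^2 + 2*g - 3) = (g - 1)*(g + 2)*(g + 3)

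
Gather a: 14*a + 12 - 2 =14*a + 10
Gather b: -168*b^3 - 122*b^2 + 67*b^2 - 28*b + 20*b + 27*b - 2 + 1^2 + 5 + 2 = -168*b^3 - 55*b^2 + 19*b + 6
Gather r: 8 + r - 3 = r + 5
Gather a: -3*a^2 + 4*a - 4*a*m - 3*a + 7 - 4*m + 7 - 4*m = -3*a^2 + a*(1 - 4*m) - 8*m + 14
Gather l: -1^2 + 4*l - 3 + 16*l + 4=20*l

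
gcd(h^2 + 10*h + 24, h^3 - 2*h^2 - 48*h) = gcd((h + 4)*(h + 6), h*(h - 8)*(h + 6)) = h + 6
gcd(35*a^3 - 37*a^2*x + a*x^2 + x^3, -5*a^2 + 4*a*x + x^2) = -a + x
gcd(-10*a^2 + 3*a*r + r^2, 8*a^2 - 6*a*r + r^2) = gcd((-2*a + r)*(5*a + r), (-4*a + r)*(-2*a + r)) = -2*a + r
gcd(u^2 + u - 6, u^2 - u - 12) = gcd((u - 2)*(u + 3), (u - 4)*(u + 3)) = u + 3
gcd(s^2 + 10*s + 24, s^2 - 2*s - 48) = s + 6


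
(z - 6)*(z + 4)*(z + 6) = z^3 + 4*z^2 - 36*z - 144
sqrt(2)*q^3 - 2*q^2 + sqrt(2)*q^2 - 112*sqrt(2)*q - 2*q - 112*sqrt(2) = (q - 8*sqrt(2))*(q + 7*sqrt(2))*(sqrt(2)*q + sqrt(2))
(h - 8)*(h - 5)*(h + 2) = h^3 - 11*h^2 + 14*h + 80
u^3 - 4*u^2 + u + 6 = (u - 3)*(u - 2)*(u + 1)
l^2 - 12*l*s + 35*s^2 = (l - 7*s)*(l - 5*s)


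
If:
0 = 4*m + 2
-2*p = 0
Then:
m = -1/2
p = 0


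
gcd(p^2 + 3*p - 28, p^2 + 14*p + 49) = p + 7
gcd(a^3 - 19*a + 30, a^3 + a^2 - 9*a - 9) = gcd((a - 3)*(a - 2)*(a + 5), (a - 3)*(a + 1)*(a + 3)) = a - 3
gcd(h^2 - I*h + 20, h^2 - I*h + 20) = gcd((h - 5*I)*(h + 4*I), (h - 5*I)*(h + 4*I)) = h^2 - I*h + 20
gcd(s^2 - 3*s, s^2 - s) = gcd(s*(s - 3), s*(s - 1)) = s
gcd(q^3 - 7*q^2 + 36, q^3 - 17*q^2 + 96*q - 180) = q - 6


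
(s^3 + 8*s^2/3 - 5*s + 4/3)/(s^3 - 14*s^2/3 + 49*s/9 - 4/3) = 3*(s^2 + 3*s - 4)/(3*s^2 - 13*s + 12)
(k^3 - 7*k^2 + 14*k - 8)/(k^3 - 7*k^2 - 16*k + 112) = (k^2 - 3*k + 2)/(k^2 - 3*k - 28)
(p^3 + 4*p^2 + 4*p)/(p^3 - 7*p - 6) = p*(p + 2)/(p^2 - 2*p - 3)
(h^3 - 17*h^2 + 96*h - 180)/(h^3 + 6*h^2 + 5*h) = (h^3 - 17*h^2 + 96*h - 180)/(h*(h^2 + 6*h + 5))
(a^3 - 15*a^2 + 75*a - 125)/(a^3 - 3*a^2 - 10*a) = (a^2 - 10*a + 25)/(a*(a + 2))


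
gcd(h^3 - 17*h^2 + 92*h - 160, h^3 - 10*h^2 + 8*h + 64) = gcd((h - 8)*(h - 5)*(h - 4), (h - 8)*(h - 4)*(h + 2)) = h^2 - 12*h + 32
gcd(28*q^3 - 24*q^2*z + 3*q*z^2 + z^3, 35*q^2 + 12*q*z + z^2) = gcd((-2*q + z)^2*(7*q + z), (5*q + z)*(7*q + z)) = 7*q + z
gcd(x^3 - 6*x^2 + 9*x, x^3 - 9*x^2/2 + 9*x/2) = x^2 - 3*x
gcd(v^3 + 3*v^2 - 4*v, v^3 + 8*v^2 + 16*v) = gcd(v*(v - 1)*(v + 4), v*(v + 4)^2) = v^2 + 4*v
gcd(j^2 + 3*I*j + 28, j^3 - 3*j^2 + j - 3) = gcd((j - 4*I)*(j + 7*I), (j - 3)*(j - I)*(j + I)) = 1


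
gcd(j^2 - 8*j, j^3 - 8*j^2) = j^2 - 8*j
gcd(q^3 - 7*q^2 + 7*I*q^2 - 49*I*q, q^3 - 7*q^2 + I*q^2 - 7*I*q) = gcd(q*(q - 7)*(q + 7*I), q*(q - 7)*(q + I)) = q^2 - 7*q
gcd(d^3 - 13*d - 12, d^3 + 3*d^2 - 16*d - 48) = d^2 - d - 12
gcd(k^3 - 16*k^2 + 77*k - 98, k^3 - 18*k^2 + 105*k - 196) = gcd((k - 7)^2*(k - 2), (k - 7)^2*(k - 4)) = k^2 - 14*k + 49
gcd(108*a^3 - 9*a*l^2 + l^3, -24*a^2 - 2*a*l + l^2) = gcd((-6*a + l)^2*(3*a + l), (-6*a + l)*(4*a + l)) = 6*a - l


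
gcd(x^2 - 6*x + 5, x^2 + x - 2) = x - 1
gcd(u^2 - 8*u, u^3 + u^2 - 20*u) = u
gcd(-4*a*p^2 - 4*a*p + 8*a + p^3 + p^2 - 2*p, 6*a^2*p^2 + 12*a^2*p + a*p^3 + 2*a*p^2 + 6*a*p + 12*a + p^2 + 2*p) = p + 2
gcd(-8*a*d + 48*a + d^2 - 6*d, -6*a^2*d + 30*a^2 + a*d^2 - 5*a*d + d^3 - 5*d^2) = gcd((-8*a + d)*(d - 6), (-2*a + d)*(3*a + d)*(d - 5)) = 1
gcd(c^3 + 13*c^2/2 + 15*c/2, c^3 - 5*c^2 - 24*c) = c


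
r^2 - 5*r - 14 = (r - 7)*(r + 2)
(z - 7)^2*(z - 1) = z^3 - 15*z^2 + 63*z - 49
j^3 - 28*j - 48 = (j - 6)*(j + 2)*(j + 4)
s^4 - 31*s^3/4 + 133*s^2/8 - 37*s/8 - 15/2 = (s - 4)*(s - 3)*(s - 5/4)*(s + 1/2)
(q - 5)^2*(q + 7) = q^3 - 3*q^2 - 45*q + 175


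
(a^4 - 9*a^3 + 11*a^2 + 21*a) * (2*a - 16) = 2*a^5 - 34*a^4 + 166*a^3 - 134*a^2 - 336*a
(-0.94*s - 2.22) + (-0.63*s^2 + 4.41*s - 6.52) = -0.63*s^2 + 3.47*s - 8.74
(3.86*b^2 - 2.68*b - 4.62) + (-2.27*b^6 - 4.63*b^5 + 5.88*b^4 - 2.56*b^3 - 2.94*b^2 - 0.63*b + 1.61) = -2.27*b^6 - 4.63*b^5 + 5.88*b^4 - 2.56*b^3 + 0.92*b^2 - 3.31*b - 3.01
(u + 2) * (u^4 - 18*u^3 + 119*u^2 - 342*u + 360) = u^5 - 16*u^4 + 83*u^3 - 104*u^2 - 324*u + 720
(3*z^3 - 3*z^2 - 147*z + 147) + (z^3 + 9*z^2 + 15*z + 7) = 4*z^3 + 6*z^2 - 132*z + 154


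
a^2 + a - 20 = (a - 4)*(a + 5)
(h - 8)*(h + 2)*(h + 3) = h^3 - 3*h^2 - 34*h - 48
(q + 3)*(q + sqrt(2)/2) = q^2 + sqrt(2)*q/2 + 3*q + 3*sqrt(2)/2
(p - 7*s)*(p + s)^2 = p^3 - 5*p^2*s - 13*p*s^2 - 7*s^3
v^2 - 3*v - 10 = (v - 5)*(v + 2)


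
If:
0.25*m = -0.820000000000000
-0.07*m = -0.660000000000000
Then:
No Solution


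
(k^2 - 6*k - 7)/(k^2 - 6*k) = (k^2 - 6*k - 7)/(k*(k - 6))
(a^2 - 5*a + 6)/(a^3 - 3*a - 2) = (a - 3)/(a^2 + 2*a + 1)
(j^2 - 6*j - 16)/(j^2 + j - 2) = (j - 8)/(j - 1)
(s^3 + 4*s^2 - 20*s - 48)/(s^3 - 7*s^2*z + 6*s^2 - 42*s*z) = (-s^2 + 2*s + 8)/(s*(-s + 7*z))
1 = 1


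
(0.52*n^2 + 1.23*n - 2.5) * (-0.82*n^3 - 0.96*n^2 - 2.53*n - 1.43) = -0.4264*n^5 - 1.5078*n^4 - 0.4464*n^3 - 1.4555*n^2 + 4.5661*n + 3.575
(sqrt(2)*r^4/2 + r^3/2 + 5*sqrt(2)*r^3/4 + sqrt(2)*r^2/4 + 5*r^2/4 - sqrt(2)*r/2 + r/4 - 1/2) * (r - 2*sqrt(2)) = sqrt(2)*r^5/2 - 3*r^4/2 + 5*sqrt(2)*r^4/4 - 15*r^3/4 - 3*sqrt(2)*r^3/4 - 3*sqrt(2)*r^2 - 3*r^2/4 - sqrt(2)*r/2 + 3*r/2 + sqrt(2)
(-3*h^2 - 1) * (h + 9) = -3*h^3 - 27*h^2 - h - 9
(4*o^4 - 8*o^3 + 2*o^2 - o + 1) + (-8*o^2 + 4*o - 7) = 4*o^4 - 8*o^3 - 6*o^2 + 3*o - 6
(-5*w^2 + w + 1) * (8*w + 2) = -40*w^3 - 2*w^2 + 10*w + 2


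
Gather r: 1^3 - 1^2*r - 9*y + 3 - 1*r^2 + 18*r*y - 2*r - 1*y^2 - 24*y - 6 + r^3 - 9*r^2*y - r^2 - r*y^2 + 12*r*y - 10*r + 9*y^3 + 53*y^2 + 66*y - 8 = r^3 + r^2*(-9*y - 2) + r*(-y^2 + 30*y - 13) + 9*y^3 + 52*y^2 + 33*y - 10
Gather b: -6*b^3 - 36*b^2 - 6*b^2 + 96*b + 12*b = -6*b^3 - 42*b^2 + 108*b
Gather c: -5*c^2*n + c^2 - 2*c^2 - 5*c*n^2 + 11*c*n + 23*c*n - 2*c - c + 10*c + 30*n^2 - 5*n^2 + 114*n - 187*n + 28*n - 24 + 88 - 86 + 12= c^2*(-5*n - 1) + c*(-5*n^2 + 34*n + 7) + 25*n^2 - 45*n - 10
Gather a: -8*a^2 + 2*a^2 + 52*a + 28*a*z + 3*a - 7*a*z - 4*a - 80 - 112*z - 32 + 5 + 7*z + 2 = -6*a^2 + a*(21*z + 51) - 105*z - 105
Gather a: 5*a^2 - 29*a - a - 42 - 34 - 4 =5*a^2 - 30*a - 80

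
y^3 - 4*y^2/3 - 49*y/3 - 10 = (y - 5)*(y + 2/3)*(y + 3)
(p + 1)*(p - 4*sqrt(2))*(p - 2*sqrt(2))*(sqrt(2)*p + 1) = sqrt(2)*p^4 - 11*p^3 + sqrt(2)*p^3 - 11*p^2 + 10*sqrt(2)*p^2 + 10*sqrt(2)*p + 16*p + 16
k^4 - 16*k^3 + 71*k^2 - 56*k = k*(k - 8)*(k - 7)*(k - 1)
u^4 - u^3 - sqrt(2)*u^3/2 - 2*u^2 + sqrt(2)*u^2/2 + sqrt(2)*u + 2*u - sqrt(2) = (u - 1)*(u - sqrt(2))*(u - sqrt(2)/2)*(u + sqrt(2))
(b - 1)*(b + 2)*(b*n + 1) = b^3*n + b^2*n + b^2 - 2*b*n + b - 2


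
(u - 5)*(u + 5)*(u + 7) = u^3 + 7*u^2 - 25*u - 175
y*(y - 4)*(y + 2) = y^3 - 2*y^2 - 8*y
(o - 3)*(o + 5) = o^2 + 2*o - 15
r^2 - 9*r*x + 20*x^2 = (r - 5*x)*(r - 4*x)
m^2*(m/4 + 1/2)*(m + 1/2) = m^4/4 + 5*m^3/8 + m^2/4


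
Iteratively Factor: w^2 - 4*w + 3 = (w - 1)*(w - 3)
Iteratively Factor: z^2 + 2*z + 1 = (z + 1)*(z + 1)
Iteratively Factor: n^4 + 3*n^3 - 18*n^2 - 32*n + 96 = (n + 4)*(n^3 - n^2 - 14*n + 24) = (n + 4)^2*(n^2 - 5*n + 6) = (n - 2)*(n + 4)^2*(n - 3)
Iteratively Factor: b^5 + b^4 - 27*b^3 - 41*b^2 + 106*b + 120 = (b - 5)*(b^4 + 6*b^3 + 3*b^2 - 26*b - 24) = (b - 5)*(b + 3)*(b^3 + 3*b^2 - 6*b - 8) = (b - 5)*(b + 3)*(b + 4)*(b^2 - b - 2) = (b - 5)*(b - 2)*(b + 3)*(b + 4)*(b + 1)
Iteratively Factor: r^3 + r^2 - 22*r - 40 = (r - 5)*(r^2 + 6*r + 8) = (r - 5)*(r + 2)*(r + 4)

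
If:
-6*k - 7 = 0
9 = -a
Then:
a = -9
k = -7/6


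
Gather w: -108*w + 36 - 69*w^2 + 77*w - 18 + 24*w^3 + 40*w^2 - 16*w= 24*w^3 - 29*w^2 - 47*w + 18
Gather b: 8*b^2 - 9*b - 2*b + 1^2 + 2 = 8*b^2 - 11*b + 3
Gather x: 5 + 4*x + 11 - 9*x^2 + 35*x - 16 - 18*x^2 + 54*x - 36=-27*x^2 + 93*x - 36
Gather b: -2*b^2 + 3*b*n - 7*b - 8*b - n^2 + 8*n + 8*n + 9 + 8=-2*b^2 + b*(3*n - 15) - n^2 + 16*n + 17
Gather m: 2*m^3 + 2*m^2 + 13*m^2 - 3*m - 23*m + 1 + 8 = 2*m^3 + 15*m^2 - 26*m + 9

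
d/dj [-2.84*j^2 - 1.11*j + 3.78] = -5.68*j - 1.11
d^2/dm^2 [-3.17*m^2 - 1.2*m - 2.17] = -6.34000000000000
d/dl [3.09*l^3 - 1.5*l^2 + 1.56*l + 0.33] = 9.27*l^2 - 3.0*l + 1.56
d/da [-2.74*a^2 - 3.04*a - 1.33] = -5.48*a - 3.04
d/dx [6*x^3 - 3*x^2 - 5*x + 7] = 18*x^2 - 6*x - 5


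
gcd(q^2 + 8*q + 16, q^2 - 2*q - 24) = q + 4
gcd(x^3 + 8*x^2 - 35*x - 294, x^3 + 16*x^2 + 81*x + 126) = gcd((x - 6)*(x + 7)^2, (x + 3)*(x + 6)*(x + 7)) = x + 7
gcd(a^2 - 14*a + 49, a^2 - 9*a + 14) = a - 7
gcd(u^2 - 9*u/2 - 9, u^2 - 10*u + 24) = u - 6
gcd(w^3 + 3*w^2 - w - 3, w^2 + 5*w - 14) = 1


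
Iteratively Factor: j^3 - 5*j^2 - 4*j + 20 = (j + 2)*(j^2 - 7*j + 10) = (j - 5)*(j + 2)*(j - 2)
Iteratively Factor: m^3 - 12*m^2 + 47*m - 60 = (m - 4)*(m^2 - 8*m + 15) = (m - 4)*(m - 3)*(m - 5)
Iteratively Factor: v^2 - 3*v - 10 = (v + 2)*(v - 5)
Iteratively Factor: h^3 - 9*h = (h - 3)*(h^2 + 3*h) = h*(h - 3)*(h + 3)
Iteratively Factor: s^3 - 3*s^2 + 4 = (s - 2)*(s^2 - s - 2) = (s - 2)*(s + 1)*(s - 2)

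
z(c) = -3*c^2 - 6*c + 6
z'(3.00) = -24.00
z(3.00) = -39.00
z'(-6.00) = 30.00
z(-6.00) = -66.00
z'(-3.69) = 16.14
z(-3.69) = -12.71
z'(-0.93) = -0.42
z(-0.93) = 8.99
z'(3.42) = -26.52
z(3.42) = -49.61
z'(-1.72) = 4.32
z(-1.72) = 7.44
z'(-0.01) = -5.94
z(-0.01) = 6.06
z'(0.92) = -11.52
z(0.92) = -2.06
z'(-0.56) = -2.64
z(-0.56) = 8.42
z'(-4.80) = 22.80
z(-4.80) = -34.32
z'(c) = -6*c - 6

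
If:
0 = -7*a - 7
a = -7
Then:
No Solution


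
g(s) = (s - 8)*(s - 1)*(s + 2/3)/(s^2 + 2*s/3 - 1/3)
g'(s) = (-2*s - 2/3)*(s - 8)*(s - 1)*(s + 2/3)/(s^2 + 2*s/3 - 1/3)^2 + (s - 8)*(s - 1)/(s^2 + 2*s/3 - 1/3) + (s - 8)*(s + 2/3)/(s^2 + 2*s/3 - 1/3) + (s - 1)*(s + 2/3)/(s^2 + 2*s/3 - 1/3)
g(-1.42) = -23.32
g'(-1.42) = -25.76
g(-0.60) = -2.46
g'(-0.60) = -31.53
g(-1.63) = -19.73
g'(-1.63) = -11.33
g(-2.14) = -16.64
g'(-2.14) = -3.09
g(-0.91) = 37.01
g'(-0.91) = -557.04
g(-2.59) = -15.73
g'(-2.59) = -1.23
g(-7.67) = -17.82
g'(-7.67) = 0.84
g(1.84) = -3.03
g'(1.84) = -1.25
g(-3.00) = -15.40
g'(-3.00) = -0.47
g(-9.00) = -18.97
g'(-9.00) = 0.89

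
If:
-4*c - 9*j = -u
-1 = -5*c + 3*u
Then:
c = 3*u/5 + 1/5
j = -7*u/45 - 4/45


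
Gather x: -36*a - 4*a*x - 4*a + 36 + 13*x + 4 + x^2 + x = -40*a + x^2 + x*(14 - 4*a) + 40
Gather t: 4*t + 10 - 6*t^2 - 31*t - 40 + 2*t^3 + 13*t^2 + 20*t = 2*t^3 + 7*t^2 - 7*t - 30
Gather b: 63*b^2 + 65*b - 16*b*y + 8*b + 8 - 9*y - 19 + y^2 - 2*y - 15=63*b^2 + b*(73 - 16*y) + y^2 - 11*y - 26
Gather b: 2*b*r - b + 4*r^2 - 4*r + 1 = b*(2*r - 1) + 4*r^2 - 4*r + 1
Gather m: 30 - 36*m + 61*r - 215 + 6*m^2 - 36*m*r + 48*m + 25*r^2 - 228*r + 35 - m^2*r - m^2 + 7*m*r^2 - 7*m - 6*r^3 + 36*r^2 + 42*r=m^2*(5 - r) + m*(7*r^2 - 36*r + 5) - 6*r^3 + 61*r^2 - 125*r - 150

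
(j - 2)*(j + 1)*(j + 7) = j^3 + 6*j^2 - 9*j - 14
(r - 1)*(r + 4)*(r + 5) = r^3 + 8*r^2 + 11*r - 20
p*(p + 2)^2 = p^3 + 4*p^2 + 4*p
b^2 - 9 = (b - 3)*(b + 3)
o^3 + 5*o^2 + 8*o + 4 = (o + 1)*(o + 2)^2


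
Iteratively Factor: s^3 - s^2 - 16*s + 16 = (s + 4)*(s^2 - 5*s + 4) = (s - 1)*(s + 4)*(s - 4)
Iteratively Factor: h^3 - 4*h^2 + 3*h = (h - 1)*(h^2 - 3*h) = h*(h - 1)*(h - 3)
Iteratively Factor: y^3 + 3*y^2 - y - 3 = (y + 3)*(y^2 - 1) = (y - 1)*(y + 3)*(y + 1)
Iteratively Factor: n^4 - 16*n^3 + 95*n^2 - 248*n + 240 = (n - 5)*(n^3 - 11*n^2 + 40*n - 48) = (n - 5)*(n - 4)*(n^2 - 7*n + 12) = (n - 5)*(n - 4)*(n - 3)*(n - 4)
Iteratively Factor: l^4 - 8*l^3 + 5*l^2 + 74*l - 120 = (l - 5)*(l^3 - 3*l^2 - 10*l + 24) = (l - 5)*(l - 4)*(l^2 + l - 6) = (l - 5)*(l - 4)*(l + 3)*(l - 2)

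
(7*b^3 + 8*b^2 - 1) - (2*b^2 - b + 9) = 7*b^3 + 6*b^2 + b - 10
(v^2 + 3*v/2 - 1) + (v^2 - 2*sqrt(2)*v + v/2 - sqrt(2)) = 2*v^2 - 2*sqrt(2)*v + 2*v - sqrt(2) - 1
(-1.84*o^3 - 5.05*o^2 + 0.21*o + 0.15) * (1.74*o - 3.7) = -3.2016*o^4 - 1.979*o^3 + 19.0504*o^2 - 0.516*o - 0.555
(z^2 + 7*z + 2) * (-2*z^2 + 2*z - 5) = -2*z^4 - 12*z^3 + 5*z^2 - 31*z - 10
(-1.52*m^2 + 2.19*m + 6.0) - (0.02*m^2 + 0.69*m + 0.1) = -1.54*m^2 + 1.5*m + 5.9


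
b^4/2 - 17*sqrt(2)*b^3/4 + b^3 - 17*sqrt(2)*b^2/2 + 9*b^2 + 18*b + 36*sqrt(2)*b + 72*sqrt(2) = (b/2 + 1)*(b - 6*sqrt(2))*(b - 4*sqrt(2))*(b + 3*sqrt(2)/2)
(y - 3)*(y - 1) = y^2 - 4*y + 3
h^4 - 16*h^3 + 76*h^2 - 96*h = h*(h - 8)*(h - 6)*(h - 2)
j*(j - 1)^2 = j^3 - 2*j^2 + j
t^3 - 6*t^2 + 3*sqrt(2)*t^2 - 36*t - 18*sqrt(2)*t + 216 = (t - 6)*(t - 3*sqrt(2))*(t + 6*sqrt(2))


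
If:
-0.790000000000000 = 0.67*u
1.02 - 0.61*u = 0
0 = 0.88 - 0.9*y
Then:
No Solution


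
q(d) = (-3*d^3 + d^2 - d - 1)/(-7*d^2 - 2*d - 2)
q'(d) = (14*d + 2)*(-3*d^3 + d^2 - d - 1)/(-7*d^2 - 2*d - 2)^2 + (-9*d^2 + 2*d - 1)/(-7*d^2 - 2*d - 2)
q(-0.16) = 0.43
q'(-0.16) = 0.89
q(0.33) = 0.39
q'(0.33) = -0.37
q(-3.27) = -1.68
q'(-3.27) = 0.43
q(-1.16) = -0.68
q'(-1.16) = 0.63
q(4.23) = 1.58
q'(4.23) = 0.42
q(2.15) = 0.73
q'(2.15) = 0.38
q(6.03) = 2.34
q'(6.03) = 0.42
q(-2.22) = -1.22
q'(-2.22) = 0.45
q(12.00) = 4.89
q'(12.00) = 0.43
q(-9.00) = -4.13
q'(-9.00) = 0.43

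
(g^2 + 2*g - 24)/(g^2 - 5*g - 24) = (-g^2 - 2*g + 24)/(-g^2 + 5*g + 24)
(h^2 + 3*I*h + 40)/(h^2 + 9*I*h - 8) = (h - 5*I)/(h + I)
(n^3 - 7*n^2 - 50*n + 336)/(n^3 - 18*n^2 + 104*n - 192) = (n + 7)/(n - 4)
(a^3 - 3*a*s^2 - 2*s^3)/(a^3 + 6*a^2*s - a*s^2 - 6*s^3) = (-a^2 + a*s + 2*s^2)/(-a^2 - 5*a*s + 6*s^2)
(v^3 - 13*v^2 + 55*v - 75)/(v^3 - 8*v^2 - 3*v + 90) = (v^2 - 8*v + 15)/(v^2 - 3*v - 18)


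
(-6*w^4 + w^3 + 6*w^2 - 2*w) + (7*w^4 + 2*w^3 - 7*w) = w^4 + 3*w^3 + 6*w^2 - 9*w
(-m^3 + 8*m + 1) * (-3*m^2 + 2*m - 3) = 3*m^5 - 2*m^4 - 21*m^3 + 13*m^2 - 22*m - 3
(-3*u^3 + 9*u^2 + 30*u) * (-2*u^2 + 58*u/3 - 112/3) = 6*u^5 - 76*u^4 + 226*u^3 + 244*u^2 - 1120*u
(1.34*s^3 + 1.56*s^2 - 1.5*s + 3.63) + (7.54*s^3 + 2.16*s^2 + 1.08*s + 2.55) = 8.88*s^3 + 3.72*s^2 - 0.42*s + 6.18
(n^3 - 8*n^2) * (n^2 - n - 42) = n^5 - 9*n^4 - 34*n^3 + 336*n^2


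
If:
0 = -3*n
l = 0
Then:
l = 0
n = 0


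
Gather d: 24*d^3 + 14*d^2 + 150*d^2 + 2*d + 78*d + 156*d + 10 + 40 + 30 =24*d^3 + 164*d^2 + 236*d + 80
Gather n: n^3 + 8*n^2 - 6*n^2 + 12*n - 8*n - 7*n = n^3 + 2*n^2 - 3*n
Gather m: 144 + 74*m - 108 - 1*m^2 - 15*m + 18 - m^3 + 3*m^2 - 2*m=-m^3 + 2*m^2 + 57*m + 54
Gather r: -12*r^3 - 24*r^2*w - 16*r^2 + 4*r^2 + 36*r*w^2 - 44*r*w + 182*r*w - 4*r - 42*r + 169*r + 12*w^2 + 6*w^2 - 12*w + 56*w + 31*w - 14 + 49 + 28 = -12*r^3 + r^2*(-24*w - 12) + r*(36*w^2 + 138*w + 123) + 18*w^2 + 75*w + 63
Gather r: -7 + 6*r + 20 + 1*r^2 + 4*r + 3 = r^2 + 10*r + 16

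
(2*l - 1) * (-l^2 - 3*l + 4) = -2*l^3 - 5*l^2 + 11*l - 4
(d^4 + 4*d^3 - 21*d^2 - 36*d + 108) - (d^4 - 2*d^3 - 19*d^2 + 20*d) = 6*d^3 - 2*d^2 - 56*d + 108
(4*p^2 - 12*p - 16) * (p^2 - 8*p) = 4*p^4 - 44*p^3 + 80*p^2 + 128*p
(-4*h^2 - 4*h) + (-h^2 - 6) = -5*h^2 - 4*h - 6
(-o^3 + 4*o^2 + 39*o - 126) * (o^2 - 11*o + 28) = -o^5 + 15*o^4 - 33*o^3 - 443*o^2 + 2478*o - 3528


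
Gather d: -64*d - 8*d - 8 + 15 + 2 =9 - 72*d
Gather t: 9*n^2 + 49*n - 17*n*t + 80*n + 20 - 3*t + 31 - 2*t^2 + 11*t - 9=9*n^2 + 129*n - 2*t^2 + t*(8 - 17*n) + 42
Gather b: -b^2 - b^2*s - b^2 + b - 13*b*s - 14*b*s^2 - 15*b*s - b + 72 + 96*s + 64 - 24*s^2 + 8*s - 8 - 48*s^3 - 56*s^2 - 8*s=b^2*(-s - 2) + b*(-14*s^2 - 28*s) - 48*s^3 - 80*s^2 + 96*s + 128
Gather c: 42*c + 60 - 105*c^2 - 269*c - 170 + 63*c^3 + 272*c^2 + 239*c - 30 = 63*c^3 + 167*c^2 + 12*c - 140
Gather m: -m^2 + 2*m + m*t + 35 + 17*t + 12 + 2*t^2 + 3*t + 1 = -m^2 + m*(t + 2) + 2*t^2 + 20*t + 48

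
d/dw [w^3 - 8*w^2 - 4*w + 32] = 3*w^2 - 16*w - 4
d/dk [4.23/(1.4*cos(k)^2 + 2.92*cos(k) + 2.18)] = (11.844*cos(k) + 12.3516)*sin(k)/(1.4*cos(k)^2 + 2.92*cos(k) + 2.18)^2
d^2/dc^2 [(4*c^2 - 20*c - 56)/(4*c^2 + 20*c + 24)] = -20/(c^3 + 9*c^2 + 27*c + 27)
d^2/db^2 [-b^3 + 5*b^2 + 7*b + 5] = 10 - 6*b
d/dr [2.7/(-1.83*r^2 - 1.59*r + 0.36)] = (9.882*r + 4.293)/(1.83*r^2 + 1.59*r - 0.36)^2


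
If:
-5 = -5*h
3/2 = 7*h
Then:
No Solution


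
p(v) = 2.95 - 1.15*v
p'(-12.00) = -1.15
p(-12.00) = 16.75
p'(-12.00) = -1.15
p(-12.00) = 16.75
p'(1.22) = -1.15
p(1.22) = 1.55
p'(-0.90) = -1.15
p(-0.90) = 3.98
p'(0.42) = -1.15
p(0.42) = 2.47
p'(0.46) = -1.15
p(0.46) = 2.42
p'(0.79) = -1.15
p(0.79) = 2.04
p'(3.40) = -1.15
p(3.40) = -0.96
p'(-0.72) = -1.15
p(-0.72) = 3.78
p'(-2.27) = -1.15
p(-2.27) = 5.56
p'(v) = -1.15000000000000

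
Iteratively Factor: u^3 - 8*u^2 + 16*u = (u)*(u^2 - 8*u + 16) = u*(u - 4)*(u - 4)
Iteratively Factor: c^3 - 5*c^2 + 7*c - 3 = (c - 3)*(c^2 - 2*c + 1) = (c - 3)*(c - 1)*(c - 1)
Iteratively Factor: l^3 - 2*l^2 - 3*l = (l + 1)*(l^2 - 3*l) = (l - 3)*(l + 1)*(l)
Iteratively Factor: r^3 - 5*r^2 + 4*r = (r - 1)*(r^2 - 4*r) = (r - 4)*(r - 1)*(r)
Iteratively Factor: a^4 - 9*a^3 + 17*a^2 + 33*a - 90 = (a - 3)*(a^3 - 6*a^2 - a + 30) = (a - 3)^2*(a^2 - 3*a - 10) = (a - 3)^2*(a + 2)*(a - 5)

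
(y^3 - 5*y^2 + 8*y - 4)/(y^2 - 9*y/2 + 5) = 2*(y^2 - 3*y + 2)/(2*y - 5)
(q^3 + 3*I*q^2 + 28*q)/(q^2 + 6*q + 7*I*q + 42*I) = q*(q - 4*I)/(q + 6)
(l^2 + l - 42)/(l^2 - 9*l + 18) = (l + 7)/(l - 3)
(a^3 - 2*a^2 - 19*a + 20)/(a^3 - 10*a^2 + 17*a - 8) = (a^2 - a - 20)/(a^2 - 9*a + 8)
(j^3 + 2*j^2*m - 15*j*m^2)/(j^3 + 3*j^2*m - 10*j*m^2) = (j - 3*m)/(j - 2*m)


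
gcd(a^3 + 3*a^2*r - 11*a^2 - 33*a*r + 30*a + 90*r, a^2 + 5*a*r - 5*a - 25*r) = a - 5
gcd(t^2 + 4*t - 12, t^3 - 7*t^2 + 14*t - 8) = t - 2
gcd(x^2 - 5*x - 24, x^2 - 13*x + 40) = x - 8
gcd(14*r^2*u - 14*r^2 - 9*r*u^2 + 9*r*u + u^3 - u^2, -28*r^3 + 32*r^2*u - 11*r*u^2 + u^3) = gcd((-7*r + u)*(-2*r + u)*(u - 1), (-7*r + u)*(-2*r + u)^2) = 14*r^2 - 9*r*u + u^2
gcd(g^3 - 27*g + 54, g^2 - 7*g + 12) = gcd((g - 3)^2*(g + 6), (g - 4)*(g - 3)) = g - 3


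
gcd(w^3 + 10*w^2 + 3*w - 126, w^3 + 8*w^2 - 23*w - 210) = w^2 + 13*w + 42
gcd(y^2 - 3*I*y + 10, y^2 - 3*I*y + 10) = y^2 - 3*I*y + 10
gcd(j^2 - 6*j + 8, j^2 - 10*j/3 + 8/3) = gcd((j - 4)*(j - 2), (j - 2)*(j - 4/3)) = j - 2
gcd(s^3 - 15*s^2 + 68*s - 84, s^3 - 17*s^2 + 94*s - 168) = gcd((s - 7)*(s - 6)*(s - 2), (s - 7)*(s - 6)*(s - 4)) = s^2 - 13*s + 42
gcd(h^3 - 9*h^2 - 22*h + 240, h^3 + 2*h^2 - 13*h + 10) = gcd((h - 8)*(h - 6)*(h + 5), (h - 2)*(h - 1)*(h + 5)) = h + 5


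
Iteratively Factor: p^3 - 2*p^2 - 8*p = (p + 2)*(p^2 - 4*p) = (p - 4)*(p + 2)*(p)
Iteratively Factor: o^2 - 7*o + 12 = (o - 3)*(o - 4)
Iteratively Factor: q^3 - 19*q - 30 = (q + 2)*(q^2 - 2*q - 15) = (q - 5)*(q + 2)*(q + 3)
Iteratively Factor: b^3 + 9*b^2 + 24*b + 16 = (b + 4)*(b^2 + 5*b + 4) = (b + 4)^2*(b + 1)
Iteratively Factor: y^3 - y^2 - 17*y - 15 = (y + 1)*(y^2 - 2*y - 15) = (y - 5)*(y + 1)*(y + 3)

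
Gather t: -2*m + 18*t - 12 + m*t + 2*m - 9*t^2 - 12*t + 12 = -9*t^2 + t*(m + 6)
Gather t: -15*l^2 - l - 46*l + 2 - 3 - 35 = -15*l^2 - 47*l - 36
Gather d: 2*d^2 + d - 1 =2*d^2 + d - 1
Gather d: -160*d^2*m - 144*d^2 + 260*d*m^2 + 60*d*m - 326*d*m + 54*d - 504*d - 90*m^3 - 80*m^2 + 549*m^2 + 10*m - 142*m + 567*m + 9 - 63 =d^2*(-160*m - 144) + d*(260*m^2 - 266*m - 450) - 90*m^3 + 469*m^2 + 435*m - 54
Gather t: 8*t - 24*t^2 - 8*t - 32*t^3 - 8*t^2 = -32*t^3 - 32*t^2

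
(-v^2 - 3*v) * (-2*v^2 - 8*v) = 2*v^4 + 14*v^3 + 24*v^2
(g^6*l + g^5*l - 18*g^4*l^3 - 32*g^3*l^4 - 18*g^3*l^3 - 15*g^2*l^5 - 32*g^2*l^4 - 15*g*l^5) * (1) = g^6*l + g^5*l - 18*g^4*l^3 - 32*g^3*l^4 - 18*g^3*l^3 - 15*g^2*l^5 - 32*g^2*l^4 - 15*g*l^5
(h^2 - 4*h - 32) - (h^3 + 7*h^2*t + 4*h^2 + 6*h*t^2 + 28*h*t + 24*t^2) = -h^3 - 7*h^2*t - 3*h^2 - 6*h*t^2 - 28*h*t - 4*h - 24*t^2 - 32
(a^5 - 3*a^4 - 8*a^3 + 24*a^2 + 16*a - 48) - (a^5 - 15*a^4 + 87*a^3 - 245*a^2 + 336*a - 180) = 12*a^4 - 95*a^3 + 269*a^2 - 320*a + 132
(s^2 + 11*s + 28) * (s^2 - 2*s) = s^4 + 9*s^3 + 6*s^2 - 56*s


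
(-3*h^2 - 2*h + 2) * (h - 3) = -3*h^3 + 7*h^2 + 8*h - 6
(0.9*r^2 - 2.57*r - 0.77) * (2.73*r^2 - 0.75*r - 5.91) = 2.457*r^4 - 7.6911*r^3 - 5.4936*r^2 + 15.7662*r + 4.5507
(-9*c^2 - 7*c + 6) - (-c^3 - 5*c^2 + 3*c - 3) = c^3 - 4*c^2 - 10*c + 9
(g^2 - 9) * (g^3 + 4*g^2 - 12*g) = g^5 + 4*g^4 - 21*g^3 - 36*g^2 + 108*g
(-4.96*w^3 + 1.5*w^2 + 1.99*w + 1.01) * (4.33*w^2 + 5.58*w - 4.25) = -21.4768*w^5 - 21.1818*w^4 + 38.0667*w^3 + 9.1025*w^2 - 2.8217*w - 4.2925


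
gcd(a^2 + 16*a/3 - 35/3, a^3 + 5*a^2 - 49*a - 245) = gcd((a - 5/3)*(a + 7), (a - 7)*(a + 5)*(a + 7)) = a + 7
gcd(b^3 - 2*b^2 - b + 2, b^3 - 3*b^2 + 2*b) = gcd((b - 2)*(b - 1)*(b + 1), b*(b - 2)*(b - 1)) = b^2 - 3*b + 2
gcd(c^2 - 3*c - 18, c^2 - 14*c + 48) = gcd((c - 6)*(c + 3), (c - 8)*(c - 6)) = c - 6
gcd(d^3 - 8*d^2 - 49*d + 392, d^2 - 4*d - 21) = d - 7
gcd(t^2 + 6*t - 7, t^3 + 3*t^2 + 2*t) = 1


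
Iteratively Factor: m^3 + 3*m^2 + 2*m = (m + 2)*(m^2 + m) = (m + 1)*(m + 2)*(m)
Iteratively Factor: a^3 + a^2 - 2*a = (a)*(a^2 + a - 2) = a*(a - 1)*(a + 2)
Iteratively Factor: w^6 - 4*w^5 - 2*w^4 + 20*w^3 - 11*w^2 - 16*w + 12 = (w - 1)*(w^5 - 3*w^4 - 5*w^3 + 15*w^2 + 4*w - 12) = (w - 2)*(w - 1)*(w^4 - w^3 - 7*w^2 + w + 6) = (w - 2)*(w - 1)*(w + 2)*(w^3 - 3*w^2 - w + 3) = (w - 3)*(w - 2)*(w - 1)*(w + 2)*(w^2 - 1) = (w - 3)*(w - 2)*(w - 1)*(w + 1)*(w + 2)*(w - 1)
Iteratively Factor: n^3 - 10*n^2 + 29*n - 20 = (n - 1)*(n^2 - 9*n + 20) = (n - 4)*(n - 1)*(n - 5)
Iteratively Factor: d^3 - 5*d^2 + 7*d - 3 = (d - 1)*(d^2 - 4*d + 3) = (d - 3)*(d - 1)*(d - 1)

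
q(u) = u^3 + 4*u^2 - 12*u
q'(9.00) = 303.00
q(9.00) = 945.00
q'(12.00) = 516.00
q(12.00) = 2160.00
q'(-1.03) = -17.06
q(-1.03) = 15.51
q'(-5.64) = 38.31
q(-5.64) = 15.51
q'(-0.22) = -13.61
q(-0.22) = 2.82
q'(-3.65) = -1.23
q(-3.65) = 48.46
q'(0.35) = -8.83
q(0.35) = -3.67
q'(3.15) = 42.97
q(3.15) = 33.15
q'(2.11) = 18.24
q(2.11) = 1.88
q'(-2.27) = -14.70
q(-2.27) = 36.15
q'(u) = 3*u^2 + 8*u - 12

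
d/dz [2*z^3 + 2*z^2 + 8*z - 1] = 6*z^2 + 4*z + 8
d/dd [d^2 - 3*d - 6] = 2*d - 3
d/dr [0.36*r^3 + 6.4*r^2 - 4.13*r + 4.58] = 1.08*r^2 + 12.8*r - 4.13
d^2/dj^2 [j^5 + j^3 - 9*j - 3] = 20*j^3 + 6*j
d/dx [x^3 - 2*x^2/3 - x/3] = 3*x^2 - 4*x/3 - 1/3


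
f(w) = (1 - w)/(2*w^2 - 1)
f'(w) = -4*w*(1 - w)/(2*w^2 - 1)^2 - 1/(2*w^2 - 1)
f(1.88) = -0.15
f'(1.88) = 0.01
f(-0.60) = -5.71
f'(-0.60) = 52.55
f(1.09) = -0.07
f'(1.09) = -0.52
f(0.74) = 2.73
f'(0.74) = -95.42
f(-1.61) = 0.62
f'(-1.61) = 0.72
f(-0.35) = -1.79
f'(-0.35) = 4.64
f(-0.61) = -6.29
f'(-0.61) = 63.95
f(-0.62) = -7.01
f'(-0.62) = 79.49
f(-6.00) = 0.10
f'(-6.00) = 0.02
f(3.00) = -0.12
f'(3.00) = 0.02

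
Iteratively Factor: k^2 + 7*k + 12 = (k + 4)*(k + 3)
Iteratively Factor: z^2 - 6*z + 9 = (z - 3)*(z - 3)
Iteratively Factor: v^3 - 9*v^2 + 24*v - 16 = (v - 1)*(v^2 - 8*v + 16) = (v - 4)*(v - 1)*(v - 4)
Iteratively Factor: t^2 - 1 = (t - 1)*(t + 1)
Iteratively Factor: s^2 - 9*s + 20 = (s - 5)*(s - 4)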